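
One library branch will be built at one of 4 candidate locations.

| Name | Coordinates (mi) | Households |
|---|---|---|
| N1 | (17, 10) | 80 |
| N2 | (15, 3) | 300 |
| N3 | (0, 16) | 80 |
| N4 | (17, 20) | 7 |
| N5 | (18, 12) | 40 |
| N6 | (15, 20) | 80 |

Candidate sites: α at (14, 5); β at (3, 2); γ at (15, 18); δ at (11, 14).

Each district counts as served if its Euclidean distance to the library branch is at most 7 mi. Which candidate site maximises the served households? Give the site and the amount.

α, covering 380

Coverage radius r = 7 mi; a point is covered iff (Δx)²+(Δy)² ≤ 7² = 49.
  α (14, 5): covers {N1, N2} → 380
  β (3, 2): covers {none} → 0
  γ (15, 18): covers {N4, N5, N6} → 127
  δ (11, 14): covers {none} → 0
Maximum coverage at α: 380 households.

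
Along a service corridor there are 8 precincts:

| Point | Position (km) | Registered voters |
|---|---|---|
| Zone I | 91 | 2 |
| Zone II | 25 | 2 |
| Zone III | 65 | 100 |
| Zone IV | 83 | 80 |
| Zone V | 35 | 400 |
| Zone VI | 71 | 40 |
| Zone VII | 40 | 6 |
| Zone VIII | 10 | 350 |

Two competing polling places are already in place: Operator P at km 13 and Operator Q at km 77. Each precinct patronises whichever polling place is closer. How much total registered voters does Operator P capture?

The indifferent point is the midpoint (13+77)/2 = 45; precincts left of it (closer to Operator P at 13) go to Operator P, those right go to Operator Q.
  Zone VIII at 10 (w=350) → Operator P
  Zone II at 25 (w=2) → Operator P
  Zone V at 35 (w=400) → Operator P
  Zone VII at 40 (w=6) → Operator P
  Zone III at 65 (w=100) → Operator Q
  Zone VI at 71 (w=40) → Operator Q
  Zone IV at 83 (w=80) → Operator Q
  Zone I at 91 (w=2) → Operator Q
Operator P captures 758; Operator Q captures 222.

758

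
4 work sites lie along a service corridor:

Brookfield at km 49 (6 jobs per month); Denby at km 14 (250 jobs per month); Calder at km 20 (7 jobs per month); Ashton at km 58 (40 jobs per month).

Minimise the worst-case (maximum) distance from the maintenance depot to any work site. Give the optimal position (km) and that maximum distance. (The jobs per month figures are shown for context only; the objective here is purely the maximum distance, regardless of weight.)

The 1-center on a line is the midpoint of the two extreme points: leftmost at 14, rightmost at 58.
Optimal location = (14 + 58)/2 = 36; maximum distance = (58 − 14)/2 = 22.

location 36, max distance 22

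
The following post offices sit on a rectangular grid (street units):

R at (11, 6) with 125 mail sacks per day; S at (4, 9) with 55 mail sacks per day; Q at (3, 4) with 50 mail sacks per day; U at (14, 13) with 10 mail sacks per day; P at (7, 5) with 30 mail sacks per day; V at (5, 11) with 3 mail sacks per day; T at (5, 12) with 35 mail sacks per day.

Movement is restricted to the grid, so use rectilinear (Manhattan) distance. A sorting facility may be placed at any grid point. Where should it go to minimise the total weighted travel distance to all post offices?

(7, 6)

Manhattan distance separates: Σwᵢ(|x−xᵢ|+|y−yᵢ|) = Σwᵢ|x−xᵢ| + Σwᵢ|y−yᵢ|, so x and y are optimised independently as 1-D weighted medians.
Total weight W = 308; half = 154.
x-coordinate, sorted with cumulative weight:
  x=3 (Q, w=50) cum 50
  x=4 (S, w=55) cum 105
  x=5 (V, w=3) cum 108
  x=5 (T, w=35) cum 143
  x=7 (P, w=30) cum 173  ← median
  x=11 (R, w=125) cum 298
  x=14 (U, w=10) cum 308
⇒ x* = 7
y-coordinate, sorted with cumulative weight:
  y=4 (Q, w=50) cum 50
  y=5 (P, w=30) cum 80
  y=6 (R, w=125) cum 205  ← median
  y=9 (S, w=55) cum 260
  y=11 (V, w=3) cum 263
  y=12 (T, w=35) cum 298
  y=13 (U, w=10) cum 308
⇒ y* = 6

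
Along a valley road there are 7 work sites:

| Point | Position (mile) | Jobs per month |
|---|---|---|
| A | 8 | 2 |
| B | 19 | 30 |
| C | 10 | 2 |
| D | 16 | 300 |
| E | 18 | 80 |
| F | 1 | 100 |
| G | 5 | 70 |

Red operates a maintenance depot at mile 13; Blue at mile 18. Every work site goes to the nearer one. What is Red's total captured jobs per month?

The indifferent point is the midpoint (13+18)/2 = 15.5; work sites left of it (closer to Red at 13) go to Red, those right go to Blue.
  F at 1 (w=100) → Red
  G at 5 (w=70) → Red
  A at 8 (w=2) → Red
  C at 10 (w=2) → Red
  D at 16 (w=300) → Blue
  E at 18 (w=80) → Blue
  B at 19 (w=30) → Blue
Red captures 174; Blue captures 410.

174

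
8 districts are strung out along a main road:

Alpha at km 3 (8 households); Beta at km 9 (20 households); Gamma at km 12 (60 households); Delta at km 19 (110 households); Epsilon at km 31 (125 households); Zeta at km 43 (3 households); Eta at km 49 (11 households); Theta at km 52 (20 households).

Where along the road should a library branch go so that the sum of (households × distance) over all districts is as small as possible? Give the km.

For a sum of weighted absolute distances on a line, the optimum is the weighted median (not the mean). Total weight W = 357; half-weight = 178.5.
Sort by position and accumulate weight:
  km 3 (Alpha, w=8) → cum 8
  km 9 (Beta, w=20) → cum 28
  km 12 (Gamma, w=60) → cum 88
  km 19 (Delta, w=110) → cum 198  ≥ 178.5 → median here
  km 31 (Epsilon, w=125) → cum 323
  km 43 (Zeta, w=3) → cum 326
  km 49 (Eta, w=11) → cum 337
  km 52 (Theta, w=20) → cum 357
Optimal location: km 19.

x = 19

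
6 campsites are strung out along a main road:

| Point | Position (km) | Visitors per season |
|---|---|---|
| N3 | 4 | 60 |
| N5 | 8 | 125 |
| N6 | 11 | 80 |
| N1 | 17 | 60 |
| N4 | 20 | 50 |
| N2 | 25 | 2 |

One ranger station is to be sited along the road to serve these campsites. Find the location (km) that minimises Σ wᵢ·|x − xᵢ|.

For a sum of weighted absolute distances on a line, the optimum is the weighted median (not the mean). Total weight W = 377; half-weight = 188.5.
Sort by position and accumulate weight:
  km 4 (N3, w=60) → cum 60
  km 8 (N5, w=125) → cum 185
  km 11 (N6, w=80) → cum 265  ≥ 188.5 → median here
  km 17 (N1, w=60) → cum 325
  km 20 (N4, w=50) → cum 375
  km 25 (N2, w=2) → cum 377
Optimal location: km 11.

x = 11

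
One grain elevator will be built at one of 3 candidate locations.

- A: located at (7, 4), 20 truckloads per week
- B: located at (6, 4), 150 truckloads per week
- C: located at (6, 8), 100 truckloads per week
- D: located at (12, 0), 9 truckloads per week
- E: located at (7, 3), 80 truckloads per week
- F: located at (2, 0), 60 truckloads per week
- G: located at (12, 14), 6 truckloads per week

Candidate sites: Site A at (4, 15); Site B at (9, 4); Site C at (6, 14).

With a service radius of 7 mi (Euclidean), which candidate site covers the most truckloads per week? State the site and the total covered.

Coverage radius r = 7 mi; a point is covered iff (Δx)²+(Δy)² ≤ 7² = 49.
  Site A (4, 15): covers {none} → 0
  Site B (9, 4): covers {A, B, C, D, E} → 359
  Site C (6, 14): covers {C, G} → 106
Maximum coverage at Site B: 359 truckloads per week.

Site B, covering 359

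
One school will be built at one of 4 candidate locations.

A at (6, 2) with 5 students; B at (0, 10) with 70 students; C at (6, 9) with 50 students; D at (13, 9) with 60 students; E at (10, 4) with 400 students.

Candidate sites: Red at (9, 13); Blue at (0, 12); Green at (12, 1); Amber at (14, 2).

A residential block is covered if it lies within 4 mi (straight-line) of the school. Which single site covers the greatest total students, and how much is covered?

Coverage radius r = 4 mi; a point is covered iff (Δx)²+(Δy)² ≤ 4² = 16.
  Red (9, 13): covers {none} → 0
  Blue (0, 12): covers {B} → 70
  Green (12, 1): covers {E} → 400
  Amber (14, 2): covers {none} → 0
Maximum coverage at Green: 400 students.

Green, covering 400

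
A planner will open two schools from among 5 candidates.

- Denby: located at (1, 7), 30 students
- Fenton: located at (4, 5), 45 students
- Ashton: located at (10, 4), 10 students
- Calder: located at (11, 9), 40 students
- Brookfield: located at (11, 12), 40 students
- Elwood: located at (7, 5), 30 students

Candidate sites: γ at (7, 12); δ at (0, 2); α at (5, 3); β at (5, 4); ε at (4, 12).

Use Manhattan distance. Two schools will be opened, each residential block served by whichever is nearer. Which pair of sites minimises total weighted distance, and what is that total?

{γ, β}, total 880

Evaluate every pair (each demand assigned to the nearer of the two):
  {γ, β}: total = 880
  {γ, α}: total = 995
  {β, ε}: total = 1120
  {α, ε}: total = 1235
  {γ, δ}: total = 1255
  {γ, ε}: total = 1315
  {δ, β}: total = 1410
  {α, β}: total = 1440
  {δ, α}: total = 1575
  {δ, ε}: total = 1595
Best pair: {γ, β} with total 880.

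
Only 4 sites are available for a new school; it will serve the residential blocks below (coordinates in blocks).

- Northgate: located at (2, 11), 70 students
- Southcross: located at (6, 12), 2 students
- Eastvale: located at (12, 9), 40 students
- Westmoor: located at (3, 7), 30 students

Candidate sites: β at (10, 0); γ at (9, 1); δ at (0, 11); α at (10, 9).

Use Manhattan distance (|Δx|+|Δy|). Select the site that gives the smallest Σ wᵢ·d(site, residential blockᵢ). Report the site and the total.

δ, total 924 blocks

Total weighted distance at each candidate:
  β (10, 0): total = 2222
  γ (9, 1): total = 2018
  δ (0, 11): total = 924
  α (10, 9): total = 1064
Minimum is at δ with total 924 blocks.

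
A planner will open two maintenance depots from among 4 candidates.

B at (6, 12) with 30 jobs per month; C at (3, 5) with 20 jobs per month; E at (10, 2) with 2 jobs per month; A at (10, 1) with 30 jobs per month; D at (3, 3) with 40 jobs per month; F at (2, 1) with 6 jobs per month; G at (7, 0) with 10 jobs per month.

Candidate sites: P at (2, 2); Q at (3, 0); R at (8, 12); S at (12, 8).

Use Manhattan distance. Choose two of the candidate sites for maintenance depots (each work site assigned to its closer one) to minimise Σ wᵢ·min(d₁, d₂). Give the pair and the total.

{P, R}, total 582

Evaluate every pair (each demand assigned to the nearer of the two):
  {P, R}: total = 582
  {Q, R}: total = 590
  {P, S}: total = 822
  {Q, S}: total = 828
  {P, Q}: total = 882
  {R, S}: total = 1378
Best pair: {P, R} with total 582.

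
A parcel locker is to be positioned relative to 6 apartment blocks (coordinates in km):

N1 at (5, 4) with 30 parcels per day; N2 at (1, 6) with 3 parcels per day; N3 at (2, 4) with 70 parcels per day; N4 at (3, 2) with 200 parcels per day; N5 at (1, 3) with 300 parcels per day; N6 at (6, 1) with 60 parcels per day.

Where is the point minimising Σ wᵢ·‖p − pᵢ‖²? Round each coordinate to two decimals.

The minimiser of Σwᵢ‖p−pᵢ‖² is the weighted centroid p* = (Σwᵢpᵢ)/(Σwᵢ).
Σwᵢ = 663.
Σwᵢxᵢ = 30·5 + 3·1 + 70·2 + 200·3 + 300·1 + 60·6 = 1553.
Σwᵢyᵢ = 30·4 + 3·6 + 70·4 + 200·2 + 300·3 + 60·1 = 1778.
x* = 1553/663 = 2.34, y* = 1778/663 = 2.68.

(2.34, 2.68)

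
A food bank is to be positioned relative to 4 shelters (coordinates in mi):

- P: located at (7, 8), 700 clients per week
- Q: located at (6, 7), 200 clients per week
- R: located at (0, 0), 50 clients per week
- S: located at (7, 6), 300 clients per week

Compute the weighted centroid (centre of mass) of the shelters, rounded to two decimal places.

(6.56, 7.04)

The minimiser of Σwᵢ‖p−pᵢ‖² is the weighted centroid p* = (Σwᵢpᵢ)/(Σwᵢ).
Σwᵢ = 1250.
Σwᵢxᵢ = 700·7 + 200·6 + 50·0 + 300·7 = 8200.
Σwᵢyᵢ = 700·8 + 200·7 + 50·0 + 300·6 = 8800.
x* = 8200/1250 = 6.56, y* = 8800/1250 = 7.04.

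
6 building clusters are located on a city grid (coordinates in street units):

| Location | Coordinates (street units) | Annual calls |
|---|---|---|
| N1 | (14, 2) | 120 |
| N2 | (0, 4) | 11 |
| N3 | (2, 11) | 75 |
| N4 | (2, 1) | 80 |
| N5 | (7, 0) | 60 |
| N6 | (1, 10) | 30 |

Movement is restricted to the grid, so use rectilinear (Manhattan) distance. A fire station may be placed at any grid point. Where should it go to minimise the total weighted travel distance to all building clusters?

Manhattan distance separates: Σwᵢ(|x−xᵢ|+|y−yᵢ|) = Σwᵢ|x−xᵢ| + Σwᵢ|y−yᵢ|, so x and y are optimised independently as 1-D weighted medians.
Total weight W = 376; half = 188.
x-coordinate, sorted with cumulative weight:
  x=0 (N2, w=11) cum 11
  x=1 (N6, w=30) cum 41
  x=2 (N3, w=75) cum 116
  x=2 (N4, w=80) cum 196  ← median
  x=7 (N5, w=60) cum 256
  x=14 (N1, w=120) cum 376
⇒ x* = 2
y-coordinate, sorted with cumulative weight:
  y=0 (N5, w=60) cum 60
  y=1 (N4, w=80) cum 140
  y=2 (N1, w=120) cum 260  ← median
  y=4 (N2, w=11) cum 271
  y=10 (N6, w=30) cum 301
  y=11 (N3, w=75) cum 376
⇒ y* = 2

(2, 2)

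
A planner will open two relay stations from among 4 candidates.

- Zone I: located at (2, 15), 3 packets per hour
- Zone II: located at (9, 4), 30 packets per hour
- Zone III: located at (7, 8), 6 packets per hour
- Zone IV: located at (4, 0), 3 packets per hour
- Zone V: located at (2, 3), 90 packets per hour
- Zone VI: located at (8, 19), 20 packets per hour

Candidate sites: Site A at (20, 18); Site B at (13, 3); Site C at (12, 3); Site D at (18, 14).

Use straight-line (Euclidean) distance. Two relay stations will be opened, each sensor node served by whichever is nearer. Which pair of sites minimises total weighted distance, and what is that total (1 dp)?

Evaluate every pair (each demand assigned to the nearer of the two):
  {Site C, Site D}: total = 1333.4
  {Site A, Site C}: total = 1350.6
  {Site B, Site C}: total = 1439.6
  {Site B, Site D}: total = 1460.7
  {Site A, Site B}: total = 1478.7
  {Site A, Site D}: total = 2557.4
Best pair: {Site C, Site D} with total 1333.4.

{Site C, Site D}, total 1333.4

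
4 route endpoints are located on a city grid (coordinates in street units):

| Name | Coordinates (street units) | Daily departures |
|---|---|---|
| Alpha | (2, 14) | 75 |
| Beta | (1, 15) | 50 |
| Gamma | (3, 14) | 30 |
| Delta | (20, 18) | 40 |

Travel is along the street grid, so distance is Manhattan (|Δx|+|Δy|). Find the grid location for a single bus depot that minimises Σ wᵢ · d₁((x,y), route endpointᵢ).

Manhattan distance separates: Σwᵢ(|x−xᵢ|+|y−yᵢ|) = Σwᵢ|x−xᵢ| + Σwᵢ|y−yᵢ|, so x and y are optimised independently as 1-D weighted medians.
Total weight W = 195; half = 97.5.
x-coordinate, sorted with cumulative weight:
  x=1 (Beta, w=50) cum 50
  x=2 (Alpha, w=75) cum 125  ← median
  x=3 (Gamma, w=30) cum 155
  x=20 (Delta, w=40) cum 195
⇒ x* = 2
y-coordinate, sorted with cumulative weight:
  y=14 (Alpha, w=75) cum 75
  y=14 (Gamma, w=30) cum 105  ← median
  y=15 (Beta, w=50) cum 155
  y=18 (Delta, w=40) cum 195
⇒ y* = 14

(2, 14)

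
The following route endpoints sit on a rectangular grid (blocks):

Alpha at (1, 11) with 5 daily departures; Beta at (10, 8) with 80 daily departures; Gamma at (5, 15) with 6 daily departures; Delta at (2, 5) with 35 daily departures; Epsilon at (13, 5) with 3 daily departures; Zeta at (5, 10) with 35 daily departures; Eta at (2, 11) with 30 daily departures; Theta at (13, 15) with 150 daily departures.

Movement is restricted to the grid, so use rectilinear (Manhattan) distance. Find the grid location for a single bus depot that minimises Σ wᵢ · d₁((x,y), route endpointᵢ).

Manhattan distance separates: Σwᵢ(|x−xᵢ|+|y−yᵢ|) = Σwᵢ|x−xᵢ| + Σwᵢ|y−yᵢ|, so x and y are optimised independently as 1-D weighted medians.
Total weight W = 344; half = 172.
x-coordinate, sorted with cumulative weight:
  x=1 (Alpha, w=5) cum 5
  x=2 (Delta, w=35) cum 40
  x=2 (Eta, w=30) cum 70
  x=5 (Gamma, w=6) cum 76
  x=5 (Zeta, w=35) cum 111
  x=10 (Beta, w=80) cum 191  ← median
  x=13 (Epsilon, w=3) cum 194
  x=13 (Theta, w=150) cum 344
⇒ x* = 10
y-coordinate, sorted with cumulative weight:
  y=5 (Delta, w=35) cum 35
  y=5 (Epsilon, w=3) cum 38
  y=8 (Beta, w=80) cum 118
  y=10 (Zeta, w=35) cum 153
  y=11 (Alpha, w=5) cum 158
  y=11 (Eta, w=30) cum 188  ← median
  y=15 (Gamma, w=6) cum 194
  y=15 (Theta, w=150) cum 344
⇒ y* = 11

(10, 11)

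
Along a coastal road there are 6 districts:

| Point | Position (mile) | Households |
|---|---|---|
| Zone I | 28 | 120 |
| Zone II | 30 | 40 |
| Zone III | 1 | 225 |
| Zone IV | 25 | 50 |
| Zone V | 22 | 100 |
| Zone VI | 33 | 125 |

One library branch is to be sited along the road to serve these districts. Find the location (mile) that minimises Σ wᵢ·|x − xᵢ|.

For a sum of weighted absolute distances on a line, the optimum is the weighted median (not the mean). Total weight W = 660; half-weight = 330.
Sort by position and accumulate weight:
  mile 1 (Zone III, w=225) → cum 225
  mile 22 (Zone V, w=100) → cum 325
  mile 25 (Zone IV, w=50) → cum 375  ≥ 330 → median here
  mile 28 (Zone I, w=120) → cum 495
  mile 30 (Zone II, w=40) → cum 535
  mile 33 (Zone VI, w=125) → cum 660
Optimal location: mile 25.

x = 25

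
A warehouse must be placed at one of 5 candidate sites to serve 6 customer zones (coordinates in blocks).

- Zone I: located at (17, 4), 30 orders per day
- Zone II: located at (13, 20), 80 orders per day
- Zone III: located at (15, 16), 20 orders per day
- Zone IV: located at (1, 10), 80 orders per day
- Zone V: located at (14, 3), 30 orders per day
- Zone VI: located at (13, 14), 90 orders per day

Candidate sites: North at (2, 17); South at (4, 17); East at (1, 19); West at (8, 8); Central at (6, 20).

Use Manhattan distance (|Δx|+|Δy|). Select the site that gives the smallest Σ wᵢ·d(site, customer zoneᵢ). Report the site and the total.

Total weighted distance at each candidate:
  North (2, 17): total = 4920
  South (4, 17): total = 4580
  East (1, 19): total = 5430
  West (8, 8): total = 4090
  Central (6, 20): total = 4750
Minimum is at West with total 4090 blocks.

West, total 4090 blocks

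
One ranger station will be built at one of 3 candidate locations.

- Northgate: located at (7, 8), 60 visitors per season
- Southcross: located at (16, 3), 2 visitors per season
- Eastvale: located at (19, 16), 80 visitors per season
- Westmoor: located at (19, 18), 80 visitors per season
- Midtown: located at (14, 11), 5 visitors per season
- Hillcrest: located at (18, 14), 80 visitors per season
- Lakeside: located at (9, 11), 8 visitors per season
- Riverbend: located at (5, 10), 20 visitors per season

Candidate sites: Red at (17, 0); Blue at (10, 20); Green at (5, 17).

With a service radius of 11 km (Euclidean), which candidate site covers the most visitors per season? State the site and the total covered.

Coverage radius r = 11 km; a point is covered iff (Δx)²+(Δy)² ≤ 11² = 121.
  Red (17, 0): covers {Southcross} → 2
  Blue (10, 20): covers {Eastvale, Westmoor, Midtown, Hillcrest, Lakeside} → 253
  Green (5, 17): covers {Northgate, Midtown, Lakeside, Riverbend} → 93
Maximum coverage at Blue: 253 visitors per season.

Blue, covering 253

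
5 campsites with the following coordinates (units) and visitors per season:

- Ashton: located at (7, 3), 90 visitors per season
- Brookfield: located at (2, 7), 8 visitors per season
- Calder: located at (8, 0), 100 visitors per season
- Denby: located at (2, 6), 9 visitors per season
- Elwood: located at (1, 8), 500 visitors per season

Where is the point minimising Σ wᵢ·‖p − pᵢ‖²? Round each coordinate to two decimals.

The minimiser of Σwᵢ‖p−pᵢ‖² is the weighted centroid p* = (Σwᵢpᵢ)/(Σwᵢ).
Σwᵢ = 707.
Σwᵢxᵢ = 90·7 + 8·2 + 100·8 + 9·2 + 500·1 = 1964.
Σwᵢyᵢ = 90·3 + 8·7 + 100·0 + 9·6 + 500·8 = 4380.
x* = 1964/707 = 2.78, y* = 4380/707 = 6.20.

(2.78, 6.20)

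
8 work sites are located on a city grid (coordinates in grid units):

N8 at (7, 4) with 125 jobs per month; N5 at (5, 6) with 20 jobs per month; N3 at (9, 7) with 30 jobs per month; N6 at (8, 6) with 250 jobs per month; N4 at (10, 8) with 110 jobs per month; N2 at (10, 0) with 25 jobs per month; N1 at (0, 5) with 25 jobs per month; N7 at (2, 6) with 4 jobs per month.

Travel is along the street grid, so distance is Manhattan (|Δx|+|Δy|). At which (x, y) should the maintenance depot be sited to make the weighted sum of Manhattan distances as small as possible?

Manhattan distance separates: Σwᵢ(|x−xᵢ|+|y−yᵢ|) = Σwᵢ|x−xᵢ| + Σwᵢ|y−yᵢ|, so x and y are optimised independently as 1-D weighted medians.
Total weight W = 589; half = 294.5.
x-coordinate, sorted with cumulative weight:
  x=0 (N1, w=25) cum 25
  x=2 (N7, w=4) cum 29
  x=5 (N5, w=20) cum 49
  x=7 (N8, w=125) cum 174
  x=8 (N6, w=250) cum 424  ← median
  x=9 (N3, w=30) cum 454
  x=10 (N4, w=110) cum 564
  x=10 (N2, w=25) cum 589
⇒ x* = 8
y-coordinate, sorted with cumulative weight:
  y=0 (N2, w=25) cum 25
  y=4 (N8, w=125) cum 150
  y=5 (N1, w=25) cum 175
  y=6 (N5, w=20) cum 195
  y=6 (N6, w=250) cum 445  ← median
  y=6 (N7, w=4) cum 449
  y=7 (N3, w=30) cum 479
  y=8 (N4, w=110) cum 589
⇒ y* = 6

(8, 6)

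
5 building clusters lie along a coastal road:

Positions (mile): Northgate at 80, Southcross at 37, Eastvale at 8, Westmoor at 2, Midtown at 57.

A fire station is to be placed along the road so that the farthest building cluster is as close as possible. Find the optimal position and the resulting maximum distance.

The 1-center on a line is the midpoint of the two extreme points: leftmost at 2, rightmost at 80.
Optimal location = (2 + 80)/2 = 41; maximum distance = (80 − 2)/2 = 39.

location 41, max distance 39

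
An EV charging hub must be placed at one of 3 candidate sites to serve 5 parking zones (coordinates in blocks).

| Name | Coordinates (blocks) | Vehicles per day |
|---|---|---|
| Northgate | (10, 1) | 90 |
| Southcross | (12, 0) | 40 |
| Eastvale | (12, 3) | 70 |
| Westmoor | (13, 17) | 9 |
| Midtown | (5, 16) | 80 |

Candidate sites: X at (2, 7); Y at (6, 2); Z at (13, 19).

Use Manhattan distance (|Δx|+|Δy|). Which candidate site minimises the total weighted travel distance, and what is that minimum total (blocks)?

Total weighted distance at each candidate:
  X (2, 7): total = 4069
  Y (6, 2): total = 2658
  Z (13, 19): total = 4778
Minimum is at Y with total 2658 blocks.

Y, total 2658 blocks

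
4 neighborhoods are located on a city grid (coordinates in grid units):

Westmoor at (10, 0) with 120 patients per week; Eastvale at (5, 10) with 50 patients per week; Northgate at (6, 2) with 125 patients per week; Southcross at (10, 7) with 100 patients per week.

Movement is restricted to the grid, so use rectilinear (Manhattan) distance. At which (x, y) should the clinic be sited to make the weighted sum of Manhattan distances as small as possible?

Manhattan distance separates: Σwᵢ(|x−xᵢ|+|y−yᵢ|) = Σwᵢ|x−xᵢ| + Σwᵢ|y−yᵢ|, so x and y are optimised independently as 1-D weighted medians.
Total weight W = 395; half = 197.5.
x-coordinate, sorted with cumulative weight:
  x=5 (Eastvale, w=50) cum 50
  x=6 (Northgate, w=125) cum 175
  x=10 (Westmoor, w=120) cum 295  ← median
  x=10 (Southcross, w=100) cum 395
⇒ x* = 10
y-coordinate, sorted with cumulative weight:
  y=0 (Westmoor, w=120) cum 120
  y=2 (Northgate, w=125) cum 245  ← median
  y=7 (Southcross, w=100) cum 345
  y=10 (Eastvale, w=50) cum 395
⇒ y* = 2

(10, 2)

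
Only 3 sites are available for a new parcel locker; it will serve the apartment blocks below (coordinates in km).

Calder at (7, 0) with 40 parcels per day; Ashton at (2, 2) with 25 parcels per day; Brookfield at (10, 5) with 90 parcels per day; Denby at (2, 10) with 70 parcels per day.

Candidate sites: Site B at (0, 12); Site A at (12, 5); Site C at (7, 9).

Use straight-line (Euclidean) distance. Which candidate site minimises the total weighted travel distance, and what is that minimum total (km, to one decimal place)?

Total weighted distance at each candidate:
  Site B (0, 12): total = 2107.2
  Site A (12, 5): total = 1506.5
  Site C (7, 9): total = 1382.0
Minimum is at Site C with total 1382.0 km.

Site C, total 1382.0 km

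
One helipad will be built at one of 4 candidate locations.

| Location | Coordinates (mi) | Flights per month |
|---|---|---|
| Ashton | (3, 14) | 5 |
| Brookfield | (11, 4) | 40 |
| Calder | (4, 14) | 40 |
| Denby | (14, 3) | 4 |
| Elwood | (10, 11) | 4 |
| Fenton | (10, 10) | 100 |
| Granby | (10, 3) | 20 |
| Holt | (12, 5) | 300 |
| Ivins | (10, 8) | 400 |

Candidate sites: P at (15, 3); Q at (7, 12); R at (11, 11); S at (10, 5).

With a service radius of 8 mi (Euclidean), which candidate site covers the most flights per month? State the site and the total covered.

Coverage radius r = 8 mi; a point is covered iff (Δx)²+(Δy)² ≤ 8² = 64.
  P (15, 3): covers {Brookfield, Denby, Granby, Holt, Ivins} → 764
  Q (7, 12): covers {Ashton, Calder, Elwood, Fenton, Ivins} → 549
  R (11, 11): covers {Brookfield, Calder, Elwood, Fenton, Holt, Ivins} → 884
  S (10, 5): covers {Brookfield, Denby, Elwood, Fenton, Granby, Holt, Ivins} → 868
Maximum coverage at R: 884 flights per month.

R, covering 884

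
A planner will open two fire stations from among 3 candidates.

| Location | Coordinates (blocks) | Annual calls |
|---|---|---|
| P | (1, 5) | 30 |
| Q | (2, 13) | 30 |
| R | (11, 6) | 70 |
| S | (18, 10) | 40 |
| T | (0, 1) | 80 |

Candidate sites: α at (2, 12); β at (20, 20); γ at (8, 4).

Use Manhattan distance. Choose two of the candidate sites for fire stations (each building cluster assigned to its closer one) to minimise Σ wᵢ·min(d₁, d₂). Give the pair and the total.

{α, γ}, total 2140

Evaluate every pair (each demand assigned to the nearer of the two):
  {α, γ}: total = 2140
  {β, γ}: total = 2400
  {α, β}: total = 2840
Best pair: {α, γ} with total 2140.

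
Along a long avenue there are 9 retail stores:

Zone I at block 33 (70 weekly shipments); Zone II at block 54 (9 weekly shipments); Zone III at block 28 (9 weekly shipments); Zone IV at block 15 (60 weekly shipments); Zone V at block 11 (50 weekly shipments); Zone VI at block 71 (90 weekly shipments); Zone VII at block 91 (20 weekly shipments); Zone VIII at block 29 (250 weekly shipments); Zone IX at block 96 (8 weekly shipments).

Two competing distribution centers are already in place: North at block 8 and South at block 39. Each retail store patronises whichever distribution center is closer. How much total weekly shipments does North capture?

110

The indifferent point is the midpoint (8+39)/2 = 23.5; retail stores left of it (closer to North at 8) go to North, those right go to South.
  Zone V at 11 (w=50) → North
  Zone IV at 15 (w=60) → North
  Zone III at 28 (w=9) → South
  Zone VIII at 29 (w=250) → South
  Zone I at 33 (w=70) → South
  Zone II at 54 (w=9) → South
  Zone VI at 71 (w=90) → South
  Zone VII at 91 (w=20) → South
  Zone IX at 96 (w=8) → South
North captures 110; South captures 456.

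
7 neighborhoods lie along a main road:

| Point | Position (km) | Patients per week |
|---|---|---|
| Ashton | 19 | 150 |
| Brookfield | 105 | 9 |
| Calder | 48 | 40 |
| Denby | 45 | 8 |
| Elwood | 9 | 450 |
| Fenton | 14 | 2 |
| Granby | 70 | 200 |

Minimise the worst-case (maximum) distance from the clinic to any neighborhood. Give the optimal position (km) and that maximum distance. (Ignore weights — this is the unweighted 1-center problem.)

location 57, max distance 48

The 1-center on a line is the midpoint of the two extreme points: leftmost at 9, rightmost at 105.
Optimal location = (9 + 105)/2 = 57; maximum distance = (105 − 9)/2 = 48.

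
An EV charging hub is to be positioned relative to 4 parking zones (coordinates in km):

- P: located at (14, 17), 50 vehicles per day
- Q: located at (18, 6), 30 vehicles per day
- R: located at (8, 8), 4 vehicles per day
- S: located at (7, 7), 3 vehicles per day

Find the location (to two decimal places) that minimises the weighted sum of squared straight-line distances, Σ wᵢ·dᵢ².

The minimiser of Σwᵢ‖p−pᵢ‖² is the weighted centroid p* = (Σwᵢpᵢ)/(Σwᵢ).
Σwᵢ = 87.
Σwᵢxᵢ = 50·14 + 30·18 + 4·8 + 3·7 = 1293.
Σwᵢyᵢ = 50·17 + 30·6 + 4·8 + 3·7 = 1083.
x* = 1293/87 = 14.86, y* = 1083/87 = 12.45.

(14.86, 12.45)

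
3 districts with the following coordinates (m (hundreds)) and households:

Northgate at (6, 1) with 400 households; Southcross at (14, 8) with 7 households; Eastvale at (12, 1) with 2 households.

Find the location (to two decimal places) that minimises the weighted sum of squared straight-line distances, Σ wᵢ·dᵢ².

(6.17, 1.12)

The minimiser of Σwᵢ‖p−pᵢ‖² is the weighted centroid p* = (Σwᵢpᵢ)/(Σwᵢ).
Σwᵢ = 409.
Σwᵢxᵢ = 400·6 + 7·14 + 2·12 = 2522.
Σwᵢyᵢ = 400·1 + 7·8 + 2·1 = 458.
x* = 2522/409 = 6.17, y* = 458/409 = 1.12.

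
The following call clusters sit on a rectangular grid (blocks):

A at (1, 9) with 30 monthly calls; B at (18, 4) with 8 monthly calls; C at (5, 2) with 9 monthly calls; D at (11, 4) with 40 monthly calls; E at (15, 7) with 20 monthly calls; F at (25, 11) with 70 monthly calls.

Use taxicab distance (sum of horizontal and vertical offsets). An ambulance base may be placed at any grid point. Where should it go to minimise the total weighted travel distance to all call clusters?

Manhattan distance separates: Σwᵢ(|x−xᵢ|+|y−yᵢ|) = Σwᵢ|x−xᵢ| + Σwᵢ|y−yᵢ|, so x and y are optimised independently as 1-D weighted medians.
Total weight W = 177; half = 88.5.
x-coordinate, sorted with cumulative weight:
  x=1 (A, w=30) cum 30
  x=5 (C, w=9) cum 39
  x=11 (D, w=40) cum 79
  x=15 (E, w=20) cum 99  ← median
  x=18 (B, w=8) cum 107
  x=25 (F, w=70) cum 177
⇒ x* = 15
y-coordinate, sorted with cumulative weight:
  y=2 (C, w=9) cum 9
  y=4 (B, w=8) cum 17
  y=4 (D, w=40) cum 57
  y=7 (E, w=20) cum 77
  y=9 (A, w=30) cum 107  ← median
  y=11 (F, w=70) cum 177
⇒ y* = 9

(15, 9)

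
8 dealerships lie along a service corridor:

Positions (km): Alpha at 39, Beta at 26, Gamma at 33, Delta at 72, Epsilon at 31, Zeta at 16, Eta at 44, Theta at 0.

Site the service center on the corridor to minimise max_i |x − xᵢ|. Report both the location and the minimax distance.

The 1-center on a line is the midpoint of the two extreme points: leftmost at 0, rightmost at 72.
Optimal location = (0 + 72)/2 = 36; maximum distance = (72 − 0)/2 = 36.

location 36, max distance 36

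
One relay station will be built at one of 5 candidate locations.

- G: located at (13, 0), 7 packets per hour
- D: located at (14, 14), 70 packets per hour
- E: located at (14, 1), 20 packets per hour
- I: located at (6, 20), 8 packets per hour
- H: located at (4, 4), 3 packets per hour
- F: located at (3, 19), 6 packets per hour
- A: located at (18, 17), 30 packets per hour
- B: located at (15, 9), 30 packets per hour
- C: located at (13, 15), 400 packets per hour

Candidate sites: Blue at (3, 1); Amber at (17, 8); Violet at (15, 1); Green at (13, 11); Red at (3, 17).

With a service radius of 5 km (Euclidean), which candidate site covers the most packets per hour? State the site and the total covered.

Green, covering 500

Coverage radius r = 5 km; a point is covered iff (Δx)²+(Δy)² ≤ 5² = 25.
  Blue (3, 1): covers {H} → 3
  Amber (17, 8): covers {B} → 30
  Violet (15, 1): covers {G, E} → 27
  Green (13, 11): covers {D, B, C} → 500
  Red (3, 17): covers {I, F} → 14
Maximum coverage at Green: 500 packets per hour.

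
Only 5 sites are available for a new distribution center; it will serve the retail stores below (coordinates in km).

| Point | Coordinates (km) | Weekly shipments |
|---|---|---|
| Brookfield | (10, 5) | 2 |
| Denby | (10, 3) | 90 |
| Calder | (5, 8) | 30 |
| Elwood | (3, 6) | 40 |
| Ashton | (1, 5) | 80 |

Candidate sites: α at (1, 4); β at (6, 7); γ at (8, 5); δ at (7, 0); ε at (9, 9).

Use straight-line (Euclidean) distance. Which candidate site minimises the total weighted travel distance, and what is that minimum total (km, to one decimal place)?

β, total 1117.8 km

Total weighted distance at each candidate:
  α (1, 4): total = 1195.9
  β (6, 7): total = 1117.8
  γ (8, 5): total = 1149.8
  δ (7, 0): total = 1554.1
  ε (9, 9): total = 1663.3
Minimum is at β with total 1117.8 km.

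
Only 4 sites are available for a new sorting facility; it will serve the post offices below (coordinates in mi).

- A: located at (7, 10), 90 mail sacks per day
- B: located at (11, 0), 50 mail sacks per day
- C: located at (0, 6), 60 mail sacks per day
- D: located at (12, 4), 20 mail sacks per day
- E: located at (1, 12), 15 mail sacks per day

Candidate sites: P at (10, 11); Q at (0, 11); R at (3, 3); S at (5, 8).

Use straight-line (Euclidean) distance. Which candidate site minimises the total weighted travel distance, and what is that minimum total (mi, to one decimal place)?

Total weighted distance at each candidate:
  P (10, 11): total = 1789.1
  Q (0, 11): total = 2013.3
  R (3, 3): total = 1726.8
  S (5, 8): total = 1323.8
Minimum is at S with total 1323.8 mi.

S, total 1323.8 mi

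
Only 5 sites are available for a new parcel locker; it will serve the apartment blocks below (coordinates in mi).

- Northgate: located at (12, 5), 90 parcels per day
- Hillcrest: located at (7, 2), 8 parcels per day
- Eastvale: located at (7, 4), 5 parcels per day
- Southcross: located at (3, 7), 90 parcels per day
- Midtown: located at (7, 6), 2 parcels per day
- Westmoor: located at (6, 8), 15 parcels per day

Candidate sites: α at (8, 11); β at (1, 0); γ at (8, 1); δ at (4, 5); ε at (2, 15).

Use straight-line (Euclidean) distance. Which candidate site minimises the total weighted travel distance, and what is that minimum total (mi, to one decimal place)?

δ, total 1031.4 mi

Total weighted distance at each candidate:
  α (8, 11): total = 1397.4
  β (1, 0): total = 1987.8
  γ (8, 1): total = 1358.6
  δ (4, 5): total = 1031.4
  ε (2, 15): total = 2311.8
Minimum is at δ with total 1031.4 mi.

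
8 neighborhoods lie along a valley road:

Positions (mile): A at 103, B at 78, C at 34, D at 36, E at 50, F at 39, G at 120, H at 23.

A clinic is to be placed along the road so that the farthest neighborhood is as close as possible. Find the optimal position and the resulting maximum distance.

location 71.5, max distance 48.5

The 1-center on a line is the midpoint of the two extreme points: leftmost at 23, rightmost at 120.
Optimal location = (23 + 120)/2 = 71.5; maximum distance = (120 − 23)/2 = 48.5.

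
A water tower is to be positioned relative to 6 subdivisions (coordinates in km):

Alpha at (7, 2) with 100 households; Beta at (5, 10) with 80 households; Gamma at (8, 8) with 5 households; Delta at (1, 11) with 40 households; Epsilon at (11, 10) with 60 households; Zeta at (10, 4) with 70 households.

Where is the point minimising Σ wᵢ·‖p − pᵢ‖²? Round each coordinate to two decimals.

(7.15, 6.65)

The minimiser of Σwᵢ‖p−pᵢ‖² is the weighted centroid p* = (Σwᵢpᵢ)/(Σwᵢ).
Σwᵢ = 355.
Σwᵢxᵢ = 100·7 + 80·5 + 5·8 + 40·1 + 60·11 + 70·10 = 2540.
Σwᵢyᵢ = 100·2 + 80·10 + 5·8 + 40·11 + 60·10 + 70·4 = 2360.
x* = 2540/355 = 7.15, y* = 2360/355 = 6.65.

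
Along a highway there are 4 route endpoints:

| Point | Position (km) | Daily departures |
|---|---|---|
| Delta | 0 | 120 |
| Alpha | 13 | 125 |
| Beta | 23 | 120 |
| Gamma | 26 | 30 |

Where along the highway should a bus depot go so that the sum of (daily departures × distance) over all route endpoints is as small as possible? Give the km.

x = 13

For a sum of weighted absolute distances on a line, the optimum is the weighted median (not the mean). Total weight W = 395; half-weight = 197.5.
Sort by position and accumulate weight:
  km 0 (Delta, w=120) → cum 120
  km 13 (Alpha, w=125) → cum 245  ≥ 197.5 → median here
  km 23 (Beta, w=120) → cum 365
  km 26 (Gamma, w=30) → cum 395
Optimal location: km 13.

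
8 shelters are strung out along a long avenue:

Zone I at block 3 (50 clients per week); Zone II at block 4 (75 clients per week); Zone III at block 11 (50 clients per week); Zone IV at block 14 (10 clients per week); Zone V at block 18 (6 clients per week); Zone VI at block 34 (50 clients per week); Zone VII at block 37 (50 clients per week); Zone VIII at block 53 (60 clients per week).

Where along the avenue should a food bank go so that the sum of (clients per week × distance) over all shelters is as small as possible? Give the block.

For a sum of weighted absolute distances on a line, the optimum is the weighted median (not the mean). Total weight W = 351; half-weight = 175.5.
Sort by position and accumulate weight:
  block 3 (Zone I, w=50) → cum 50
  block 4 (Zone II, w=75) → cum 125
  block 11 (Zone III, w=50) → cum 175
  block 14 (Zone IV, w=10) → cum 185  ≥ 175.5 → median here
  block 18 (Zone V, w=6) → cum 191
  block 34 (Zone VI, w=50) → cum 241
  block 37 (Zone VII, w=50) → cum 291
  block 53 (Zone VIII, w=60) → cum 351
Optimal location: block 14.

x = 14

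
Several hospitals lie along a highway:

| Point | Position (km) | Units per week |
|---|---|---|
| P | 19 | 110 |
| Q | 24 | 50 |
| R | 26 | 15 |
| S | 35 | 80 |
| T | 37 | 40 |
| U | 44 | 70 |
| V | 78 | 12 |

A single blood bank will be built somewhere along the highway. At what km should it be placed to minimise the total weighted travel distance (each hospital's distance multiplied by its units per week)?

For a sum of weighted absolute distances on a line, the optimum is the weighted median (not the mean). Total weight W = 377; half-weight = 188.5.
Sort by position and accumulate weight:
  km 19 (P, w=110) → cum 110
  km 24 (Q, w=50) → cum 160
  km 26 (R, w=15) → cum 175
  km 35 (S, w=80) → cum 255  ≥ 188.5 → median here
  km 37 (T, w=40) → cum 295
  km 44 (U, w=70) → cum 365
  km 78 (V, w=12) → cum 377
Optimal location: km 35.

x = 35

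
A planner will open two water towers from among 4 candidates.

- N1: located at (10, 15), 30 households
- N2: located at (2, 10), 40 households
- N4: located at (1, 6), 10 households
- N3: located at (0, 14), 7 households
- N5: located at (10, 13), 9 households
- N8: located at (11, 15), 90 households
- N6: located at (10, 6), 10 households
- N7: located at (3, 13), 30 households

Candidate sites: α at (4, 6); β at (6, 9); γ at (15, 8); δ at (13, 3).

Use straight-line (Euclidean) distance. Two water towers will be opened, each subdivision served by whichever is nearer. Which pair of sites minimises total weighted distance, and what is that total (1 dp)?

Evaluate every pair (each demand assigned to the nearer of the two):
  {α, β}: total = 1419.8
  {β, δ}: total = 1440.5
  {β, γ}: total = 1448.1
  {α, γ}: total = 1584.8
  {α, δ}: total = 1959.7
  {γ, δ}: total = 2238.1
Best pair: {α, β} with total 1419.8.

{α, β}, total 1419.8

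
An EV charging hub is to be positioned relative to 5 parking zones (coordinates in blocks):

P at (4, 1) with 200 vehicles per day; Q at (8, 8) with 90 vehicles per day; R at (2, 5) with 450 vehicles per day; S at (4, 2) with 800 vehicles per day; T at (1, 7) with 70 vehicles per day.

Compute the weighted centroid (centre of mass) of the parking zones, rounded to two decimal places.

(3.53, 3.27)

The minimiser of Σwᵢ‖p−pᵢ‖² is the weighted centroid p* = (Σwᵢpᵢ)/(Σwᵢ).
Σwᵢ = 1610.
Σwᵢxᵢ = 200·4 + 90·8 + 450·2 + 800·4 + 70·1 = 5690.
Σwᵢyᵢ = 200·1 + 90·8 + 450·5 + 800·2 + 70·7 = 5260.
x* = 5690/1610 = 3.53, y* = 5260/1610 = 3.27.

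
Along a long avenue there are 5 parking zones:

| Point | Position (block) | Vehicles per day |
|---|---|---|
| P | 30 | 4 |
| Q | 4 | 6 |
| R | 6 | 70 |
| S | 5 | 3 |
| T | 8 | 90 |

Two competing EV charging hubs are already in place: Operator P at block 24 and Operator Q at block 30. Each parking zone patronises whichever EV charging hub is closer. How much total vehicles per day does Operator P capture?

169

The indifferent point is the midpoint (24+30)/2 = 27; parking zones left of it (closer to Operator P at 24) go to Operator P, those right go to Operator Q.
  Q at 4 (w=6) → Operator P
  S at 5 (w=3) → Operator P
  R at 6 (w=70) → Operator P
  T at 8 (w=90) → Operator P
  P at 30 (w=4) → Operator Q
Operator P captures 169; Operator Q captures 4.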